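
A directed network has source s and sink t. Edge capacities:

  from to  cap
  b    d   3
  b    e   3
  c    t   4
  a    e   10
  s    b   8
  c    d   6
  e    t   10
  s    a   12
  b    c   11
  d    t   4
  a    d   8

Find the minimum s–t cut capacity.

Augment s→a→d→t: bottleneck 4, flow now 4.
Augment s→a→e→t: bottleneck 8, flow now 12.
Augment s→b→c→t: bottleneck 4, flow now 16.
Augment s→b→e→t: bottleneck 2, flow now 18.
No augmenting path remains; maximum flow = 18.
By max-flow min-cut, the minimum cut capacity equals the max flow.
In the residual graph, reachable from s: {s, a, b, c, d, e}.
Min-cut edges: c→t (4), d→t (4), e→t (10); capacity 4 + 4 + 10 = 18.

18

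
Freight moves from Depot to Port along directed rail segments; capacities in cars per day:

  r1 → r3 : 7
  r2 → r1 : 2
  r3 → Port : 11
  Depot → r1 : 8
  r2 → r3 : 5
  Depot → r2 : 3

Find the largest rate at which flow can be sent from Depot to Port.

Augment Depot→r1→r3→Port: bottleneck 7, flow now 7.
Augment Depot→r2→r3→Port: bottleneck 3, flow now 10.
No augmenting path remains; maximum flow = 10.
In the residual graph, reachable from Depot: {Depot, r1}.
Min-cut edges: Depot→r2 (3), r1→r3 (7); capacity 3 + 7 = 10.
This cut is saturated, so no flow can exceed 10.

10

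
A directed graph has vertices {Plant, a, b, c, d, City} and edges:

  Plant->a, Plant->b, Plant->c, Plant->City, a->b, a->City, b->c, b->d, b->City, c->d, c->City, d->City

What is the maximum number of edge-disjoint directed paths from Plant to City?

Assign every edge capacity 1; by Menger, the answer equals the max flow.
Path Plant→City (+1); total 1.
Path Plant→a→City (+1); total 2.
Path Plant→b→City (+1); total 3.
Path Plant→c→City (+1); total 4.
No residual Plant→City path; max flow = 4.
Certifying cut of size 4: {Plant→City, Plant→a, Plant→b, Plant→c}.

4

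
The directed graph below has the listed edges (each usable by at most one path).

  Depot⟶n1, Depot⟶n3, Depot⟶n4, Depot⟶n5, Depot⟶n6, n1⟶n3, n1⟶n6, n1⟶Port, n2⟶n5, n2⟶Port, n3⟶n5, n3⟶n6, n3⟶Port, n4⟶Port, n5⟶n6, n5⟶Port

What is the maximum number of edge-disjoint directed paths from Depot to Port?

Assign every edge capacity 1; by Menger, the answer equals the max flow.
Path Depot→n1→Port (+1); total 1.
Path Depot→n3→Port (+1); total 2.
Path Depot→n4→Port (+1); total 3.
Path Depot→n5→Port (+1); total 4.
No residual Depot→Port path; max flow = 4.
Certifying cut of size 4: {Depot→n1, Depot→n3, Depot→n4, Depot→n5}.

4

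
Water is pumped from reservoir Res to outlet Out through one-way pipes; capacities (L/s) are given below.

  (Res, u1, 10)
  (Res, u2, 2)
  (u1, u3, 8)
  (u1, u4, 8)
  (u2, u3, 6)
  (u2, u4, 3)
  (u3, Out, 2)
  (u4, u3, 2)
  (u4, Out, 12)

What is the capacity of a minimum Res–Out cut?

12

Augment Res→u1→u3→Out: bottleneck 2, flow now 2.
Augment Res→u1→u4→Out: bottleneck 8, flow now 10.
Augment Res→u2→u4→Out: bottleneck 2, flow now 12.
No augmenting path remains; maximum flow = 12.
By max-flow min-cut, the minimum cut capacity equals the max flow.
In the residual graph, reachable from Res: {Res}.
Min-cut edges: Res→u1 (10), Res→u2 (2); capacity 10 + 2 = 12.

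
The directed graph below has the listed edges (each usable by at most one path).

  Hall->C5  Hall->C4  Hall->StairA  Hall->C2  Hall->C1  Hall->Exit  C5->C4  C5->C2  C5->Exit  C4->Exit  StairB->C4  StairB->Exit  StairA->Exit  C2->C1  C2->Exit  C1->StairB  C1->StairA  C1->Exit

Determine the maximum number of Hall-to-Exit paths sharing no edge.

Assign every edge capacity 1; by Menger, the answer equals the max flow.
Path Hall→Exit (+1); total 1.
Path Hall→C5→Exit (+1); total 2.
Path Hall→C4→Exit (+1); total 3.
Path Hall→StairA→Exit (+1); total 4.
Path Hall→C2→Exit (+1); total 5.
Path Hall→C1→Exit (+1); total 6.
No residual Hall→Exit path; max flow = 6.
Certifying cut of size 6: {Hall→C1, Hall→C2, Hall→C4, Hall→C5, Hall→Exit, Hall→StairA}.

6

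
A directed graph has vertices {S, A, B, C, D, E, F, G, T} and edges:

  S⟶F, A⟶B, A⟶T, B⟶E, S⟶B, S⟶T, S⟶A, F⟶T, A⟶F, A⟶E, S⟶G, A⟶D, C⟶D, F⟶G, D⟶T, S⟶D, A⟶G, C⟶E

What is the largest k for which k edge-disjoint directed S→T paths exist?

4

Assign every edge capacity 1; by Menger, the answer equals the max flow.
Path S→T (+1); total 1.
Path S→A→T (+1); total 2.
Path S→D→T (+1); total 3.
Path S→F→T (+1); total 4.
No residual S→T path; max flow = 4.
Certifying cut of size 4: {S→A, S→D, S→F, S→T}.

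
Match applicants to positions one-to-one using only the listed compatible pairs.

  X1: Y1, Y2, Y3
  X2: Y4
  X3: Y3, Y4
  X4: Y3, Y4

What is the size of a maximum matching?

Unit-capacity flow: source→left, listed edges, right→sink; max matching = max flow.
Augmenting path X1→Y1 (+1); matched 1.
Augmenting path X2→Y4 (+1); matched 2.
Augmenting path X3→Y3 (+1); matched 3.
No augmenting path remains; maximum matching = 3.
König certificate: {X1, Y3, Y4} is a vertex cover of size 3 (every listed pair touches it), so no matching can be larger.

3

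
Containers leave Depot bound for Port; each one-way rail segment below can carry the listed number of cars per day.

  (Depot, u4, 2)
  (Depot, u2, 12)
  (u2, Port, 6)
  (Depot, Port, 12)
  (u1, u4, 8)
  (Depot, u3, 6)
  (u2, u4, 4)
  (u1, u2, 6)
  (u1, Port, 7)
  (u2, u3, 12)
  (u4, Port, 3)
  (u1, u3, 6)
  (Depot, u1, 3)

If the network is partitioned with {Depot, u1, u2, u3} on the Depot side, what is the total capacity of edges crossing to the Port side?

39

Edges leaving {Depot, u1, u2, u3}: Depot→u4 (2), Depot→Port (12), u1→u4 (8), u1→Port (7), u2→u4 (4), u2→Port (6).
Cut capacity = 2 + 12 + 8 + 7 + 4 + 6 = 39.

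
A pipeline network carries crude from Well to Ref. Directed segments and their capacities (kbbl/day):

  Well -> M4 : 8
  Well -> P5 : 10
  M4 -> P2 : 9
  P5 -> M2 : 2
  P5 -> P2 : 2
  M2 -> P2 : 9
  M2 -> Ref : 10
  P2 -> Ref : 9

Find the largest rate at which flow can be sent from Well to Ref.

Augment Well→M4→P2→Ref: bottleneck 8, flow now 8.
Augment Well→P5→M2→Ref: bottleneck 2, flow now 10.
Augment Well→P5→P2→Ref: bottleneck 1, flow now 11.
No augmenting path remains; maximum flow = 11.
In the residual graph, reachable from Well: {Well, M4, P5, P2}.
Min-cut edges: P5→M2 (2), P2→Ref (9); capacity 2 + 9 = 11.
This cut is saturated, so no flow can exceed 11.

11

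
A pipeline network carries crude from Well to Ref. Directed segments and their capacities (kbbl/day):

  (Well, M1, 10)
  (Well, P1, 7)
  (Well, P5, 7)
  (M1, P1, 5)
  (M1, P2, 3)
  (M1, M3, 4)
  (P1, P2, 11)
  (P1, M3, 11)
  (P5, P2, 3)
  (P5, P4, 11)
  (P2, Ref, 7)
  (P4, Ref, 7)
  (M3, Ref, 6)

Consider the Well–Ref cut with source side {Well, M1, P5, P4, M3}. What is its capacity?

Edges leaving {Well, M1, P5, P4, M3}: Well→P1 (7), M1→P1 (5), M1→P2 (3), P5→P2 (3), P4→Ref (7), M3→Ref (6).
Cut capacity = 7 + 5 + 3 + 3 + 7 + 6 = 31.

31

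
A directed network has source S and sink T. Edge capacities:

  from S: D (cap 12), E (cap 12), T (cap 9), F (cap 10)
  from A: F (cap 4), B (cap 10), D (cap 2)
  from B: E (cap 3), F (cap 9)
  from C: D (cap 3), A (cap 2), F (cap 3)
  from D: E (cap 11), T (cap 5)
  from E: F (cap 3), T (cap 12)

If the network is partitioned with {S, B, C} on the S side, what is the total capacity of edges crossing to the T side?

63

Edges leaving {S, B, C}: S→D (12), S→E (12), S→F (10), S→T (9), B→E (3), B→F (9), C→A (2), C→D (3), C→F (3).
Cut capacity = 12 + 12 + 10 + 9 + 3 + 9 + 2 + 3 + 3 = 63.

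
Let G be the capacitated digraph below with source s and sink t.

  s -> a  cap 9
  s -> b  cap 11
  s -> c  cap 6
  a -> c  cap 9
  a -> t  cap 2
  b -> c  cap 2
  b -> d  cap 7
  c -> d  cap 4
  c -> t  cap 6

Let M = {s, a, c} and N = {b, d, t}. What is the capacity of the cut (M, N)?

23

Edges leaving {s, a, c}: s→b (11), a→t (2), c→d (4), c→t (6).
Cut capacity = 11 + 2 + 4 + 6 = 23.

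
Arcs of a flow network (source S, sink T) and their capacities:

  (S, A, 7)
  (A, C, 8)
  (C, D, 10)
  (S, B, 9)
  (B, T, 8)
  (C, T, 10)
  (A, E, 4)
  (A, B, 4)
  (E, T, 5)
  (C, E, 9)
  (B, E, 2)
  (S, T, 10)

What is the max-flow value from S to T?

Augment S→T: bottleneck 10, flow now 10.
Augment S→B→T: bottleneck 8, flow now 18.
Augment S→A→C→T: bottleneck 7, flow now 25.
Augment S→B→E→T: bottleneck 1, flow now 26.
No augmenting path remains; maximum flow = 26.
In the residual graph, reachable from S: {S}.
Min-cut edges: S→A (7), S→B (9), S→T (10); capacity 7 + 9 + 10 = 26.
This cut is saturated, so no flow can exceed 26.

26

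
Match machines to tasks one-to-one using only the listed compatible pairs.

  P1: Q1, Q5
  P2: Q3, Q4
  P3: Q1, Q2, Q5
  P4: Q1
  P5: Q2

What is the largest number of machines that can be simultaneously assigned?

4

Unit-capacity flow: source→left, listed edges, right→sink; max matching = max flow.
Augmenting path P1→Q1 (+1); matched 1.
Augmenting path P2→Q3 (+1); matched 2.
Augmenting path P3→Q2 (+1); matched 3.
Augmenting path P4→Q1→P1→Q5 (+1); matched 4.
No augmenting path remains; maximum matching = 4.
König certificate: {P2, Q1, Q2, Q5} is a vertex cover of size 4 (every listed pair touches it), so no matching can be larger.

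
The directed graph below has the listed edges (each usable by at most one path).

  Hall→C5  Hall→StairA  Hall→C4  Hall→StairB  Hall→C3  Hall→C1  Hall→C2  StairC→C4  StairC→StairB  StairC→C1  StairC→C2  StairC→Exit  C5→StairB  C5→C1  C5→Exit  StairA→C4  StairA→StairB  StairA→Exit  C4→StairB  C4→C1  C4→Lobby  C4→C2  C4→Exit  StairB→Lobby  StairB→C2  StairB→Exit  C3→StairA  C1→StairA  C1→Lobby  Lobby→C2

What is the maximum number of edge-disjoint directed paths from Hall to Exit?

4

Assign every edge capacity 1; by Menger, the answer equals the max flow.
Path Hall→C5→Exit (+1); total 1.
Path Hall→StairA→Exit (+1); total 2.
Path Hall→C4→Exit (+1); total 3.
Path Hall→StairB→Exit (+1); total 4.
No residual Hall→Exit path; max flow = 4.
Certifying cut of size 4: {C4→Exit, Hall→C5, StairA→Exit, StairB→Exit}.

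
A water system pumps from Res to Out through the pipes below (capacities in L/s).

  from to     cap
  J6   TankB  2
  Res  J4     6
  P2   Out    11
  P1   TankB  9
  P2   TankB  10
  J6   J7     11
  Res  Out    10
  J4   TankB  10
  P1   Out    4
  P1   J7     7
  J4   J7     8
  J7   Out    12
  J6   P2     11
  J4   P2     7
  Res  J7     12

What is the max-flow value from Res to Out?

28

Augment Res→Out: bottleneck 10, flow now 10.
Augment Res→J7→Out: bottleneck 12, flow now 22.
Augment Res→J4→P2→Out: bottleneck 6, flow now 28.
No augmenting path remains; maximum flow = 28.
In the residual graph, reachable from Res: {Res}.
Min-cut edges: Res→J4 (6), Res→J7 (12), Res→Out (10); capacity 6 + 12 + 10 = 28.
This cut is saturated, so no flow can exceed 28.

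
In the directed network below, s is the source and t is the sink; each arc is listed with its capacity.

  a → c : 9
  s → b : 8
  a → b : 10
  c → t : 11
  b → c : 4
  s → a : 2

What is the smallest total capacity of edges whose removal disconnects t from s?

6

Augment s→a→c→t: bottleneck 2, flow now 2.
Augment s→b→c→t: bottleneck 4, flow now 6.
No augmenting path remains; maximum flow = 6.
By max-flow min-cut, the minimum cut capacity equals the max flow.
In the residual graph, reachable from s: {s, b}.
Min-cut edges: s→a (2), b→c (4); capacity 2 + 4 = 6.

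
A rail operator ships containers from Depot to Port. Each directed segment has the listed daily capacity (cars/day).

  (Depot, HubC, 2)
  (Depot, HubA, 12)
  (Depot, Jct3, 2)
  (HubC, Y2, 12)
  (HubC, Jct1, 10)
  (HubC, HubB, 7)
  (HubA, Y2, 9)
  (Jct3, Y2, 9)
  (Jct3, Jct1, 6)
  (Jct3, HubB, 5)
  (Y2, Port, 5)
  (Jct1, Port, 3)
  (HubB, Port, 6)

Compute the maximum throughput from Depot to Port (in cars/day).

9

Augment Depot→HubC→Y2→Port: bottleneck 2, flow now 2.
Augment Depot→HubA→Y2→Port: bottleneck 3, flow now 5.
Augment Depot→Jct3→Jct1→Port: bottleneck 2, flow now 7.
Augment Depot→HubA→Y2→HubC→Jct1→Port: bottleneck 1, flow now 8. (uses reverse residual edge)
Augment Depot→HubA→Y2→HubC→HubB→Port: bottleneck 1, flow now 9. (uses reverse residual edge)
No augmenting path remains; maximum flow = 9.
In the residual graph, reachable from Depot: {Depot, HubA, Y2}.
Min-cut edges: Depot→HubC (2), Depot→Jct3 (2), Y2→Port (5); capacity 2 + 2 + 5 = 9.
This cut is saturated, so no flow can exceed 9.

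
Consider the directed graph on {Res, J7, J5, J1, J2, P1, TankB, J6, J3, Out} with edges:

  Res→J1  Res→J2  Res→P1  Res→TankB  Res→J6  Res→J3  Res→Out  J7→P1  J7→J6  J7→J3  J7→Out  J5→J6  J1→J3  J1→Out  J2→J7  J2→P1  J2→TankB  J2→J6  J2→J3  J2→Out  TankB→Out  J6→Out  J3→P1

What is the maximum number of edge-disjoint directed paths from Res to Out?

5

Assign every edge capacity 1; by Menger, the answer equals the max flow.
Path Res→Out (+1); total 1.
Path Res→J1→Out (+1); total 2.
Path Res→J2→Out (+1); total 3.
Path Res→TankB→Out (+1); total 4.
Path Res→J6→Out (+1); total 5.
No residual Res→Out path; max flow = 5.
Certifying cut of size 5: {Res→J1, Res→J2, Res→J6, Res→Out, Res→TankB}.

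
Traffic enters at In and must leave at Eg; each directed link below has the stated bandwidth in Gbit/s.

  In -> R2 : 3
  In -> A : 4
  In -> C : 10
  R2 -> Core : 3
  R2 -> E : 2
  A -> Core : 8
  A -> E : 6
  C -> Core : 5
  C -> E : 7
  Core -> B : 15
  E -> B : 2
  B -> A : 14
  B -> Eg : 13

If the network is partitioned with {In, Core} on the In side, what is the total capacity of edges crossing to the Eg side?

Edges leaving {In, Core}: In→R2 (3), In→A (4), In→C (10), Core→B (15).
Cut capacity = 3 + 4 + 10 + 15 = 32.

32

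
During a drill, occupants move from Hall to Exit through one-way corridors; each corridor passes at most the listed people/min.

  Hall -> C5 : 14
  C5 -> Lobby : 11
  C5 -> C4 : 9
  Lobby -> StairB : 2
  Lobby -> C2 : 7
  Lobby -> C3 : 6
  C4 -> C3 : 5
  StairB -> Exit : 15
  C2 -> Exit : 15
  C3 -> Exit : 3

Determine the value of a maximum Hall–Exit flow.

Augment Hall→C5→Lobby→StairB→Exit: bottleneck 2, flow now 2.
Augment Hall→C5→Lobby→C2→Exit: bottleneck 7, flow now 9.
Augment Hall→C5→Lobby→C3→Exit: bottleneck 2, flow now 11.
Augment Hall→C5→C4→C3→Exit: bottleneck 1, flow now 12.
No augmenting path remains; maximum flow = 12.
In the residual graph, reachable from Hall: {Hall, C5, Lobby, C4, C3}.
Min-cut edges: Lobby→StairB (2), Lobby→C2 (7), C3→Exit (3); capacity 2 + 7 + 3 = 12.
This cut is saturated, so no flow can exceed 12.

12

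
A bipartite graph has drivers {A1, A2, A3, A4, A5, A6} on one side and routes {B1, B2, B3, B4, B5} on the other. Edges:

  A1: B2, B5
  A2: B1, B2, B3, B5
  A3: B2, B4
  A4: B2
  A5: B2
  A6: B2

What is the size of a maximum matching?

4

Unit-capacity flow: source→left, listed edges, right→sink; max matching = max flow.
Augmenting path A1→B2 (+1); matched 1.
Augmenting path A2→B1 (+1); matched 2.
Augmenting path A3→B4 (+1); matched 3.
Augmenting path A4→B2→A1→B5 (+1); matched 4.
No augmenting path remains; maximum matching = 4.
König certificate: {A1, A2, A3, B2} is a vertex cover of size 4 (every listed pair touches it), so no matching can be larger.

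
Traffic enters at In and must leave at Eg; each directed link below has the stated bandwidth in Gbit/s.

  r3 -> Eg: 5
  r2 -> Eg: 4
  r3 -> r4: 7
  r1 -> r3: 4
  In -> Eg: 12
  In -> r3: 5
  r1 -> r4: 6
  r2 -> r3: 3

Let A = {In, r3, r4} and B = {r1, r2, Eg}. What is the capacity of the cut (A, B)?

Edges leaving {In, r3, r4}: In→Eg (12), r3→Eg (5).
Cut capacity = 12 + 5 = 17.

17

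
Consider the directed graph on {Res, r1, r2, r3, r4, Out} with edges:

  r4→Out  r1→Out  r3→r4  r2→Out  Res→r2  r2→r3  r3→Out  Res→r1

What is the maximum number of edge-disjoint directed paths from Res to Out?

2

Assign every edge capacity 1; by Menger, the answer equals the max flow.
Path Res→r1→Out (+1); total 1.
Path Res→r2→Out (+1); total 2.
No residual Res→Out path; max flow = 2.
Certifying cut of size 2: {Res→r1, Res→r2}.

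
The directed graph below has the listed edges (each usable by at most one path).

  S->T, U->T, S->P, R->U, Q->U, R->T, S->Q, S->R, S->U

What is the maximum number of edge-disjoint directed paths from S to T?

Assign every edge capacity 1; by Menger, the answer equals the max flow.
Path S→T (+1); total 1.
Path S→R→T (+1); total 2.
Path S→U→T (+1); total 3.
No residual S→T path; max flow = 3.
Certifying cut of size 3: {S→R, S→T, U→T}.

3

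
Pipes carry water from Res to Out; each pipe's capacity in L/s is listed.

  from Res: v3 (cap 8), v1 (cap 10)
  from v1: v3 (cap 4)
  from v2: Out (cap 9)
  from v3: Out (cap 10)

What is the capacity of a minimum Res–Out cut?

10

Augment Res→v3→Out: bottleneck 8, flow now 8.
Augment Res→v1→v3→Out: bottleneck 2, flow now 10.
No augmenting path remains; maximum flow = 10.
By max-flow min-cut, the minimum cut capacity equals the max flow.
In the residual graph, reachable from Res: {Res, v1, v3}.
Min-cut edges: v3→Out (10); capacity 10 = 10.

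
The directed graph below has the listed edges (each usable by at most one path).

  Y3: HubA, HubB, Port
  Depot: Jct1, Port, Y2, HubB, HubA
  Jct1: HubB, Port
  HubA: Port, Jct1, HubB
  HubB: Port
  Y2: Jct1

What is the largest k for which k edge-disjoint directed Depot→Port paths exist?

Assign every edge capacity 1; by Menger, the answer equals the max flow.
Path Depot→Port (+1); total 1.
Path Depot→HubA→Port (+1); total 2.
Path Depot→Jct1→Port (+1); total 3.
Path Depot→HubB→Port (+1); total 4.
No residual Depot→Port path; max flow = 4.
Certifying cut of size 4: {Depot→HubA, Depot→Port, HubB→Port, Jct1→Port}.

4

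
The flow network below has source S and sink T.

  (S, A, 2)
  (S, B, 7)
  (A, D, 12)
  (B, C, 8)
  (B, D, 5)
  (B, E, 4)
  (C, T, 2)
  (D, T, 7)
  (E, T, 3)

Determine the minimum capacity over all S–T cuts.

9

Augment S→A→D→T: bottleneck 2, flow now 2.
Augment S→B→C→T: bottleneck 2, flow now 4.
Augment S→B→D→T: bottleneck 5, flow now 9.
No augmenting path remains; maximum flow = 9.
By max-flow min-cut, the minimum cut capacity equals the max flow.
In the residual graph, reachable from S: {S}.
Min-cut edges: S→A (2), S→B (7); capacity 2 + 7 = 9.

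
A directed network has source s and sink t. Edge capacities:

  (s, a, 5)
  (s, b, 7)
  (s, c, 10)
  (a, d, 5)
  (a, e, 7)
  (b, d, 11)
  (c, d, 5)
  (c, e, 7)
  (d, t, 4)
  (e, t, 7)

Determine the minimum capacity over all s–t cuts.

Augment s→a→d→t: bottleneck 4, flow now 4.
Augment s→a→e→t: bottleneck 1, flow now 5.
Augment s→c→e→t: bottleneck 6, flow now 11.
No augmenting path remains; maximum flow = 11.
By max-flow min-cut, the minimum cut capacity equals the max flow.
In the residual graph, reachable from s: {s, a, b, c, d, e}.
Min-cut edges: d→t (4), e→t (7); capacity 4 + 7 = 11.

11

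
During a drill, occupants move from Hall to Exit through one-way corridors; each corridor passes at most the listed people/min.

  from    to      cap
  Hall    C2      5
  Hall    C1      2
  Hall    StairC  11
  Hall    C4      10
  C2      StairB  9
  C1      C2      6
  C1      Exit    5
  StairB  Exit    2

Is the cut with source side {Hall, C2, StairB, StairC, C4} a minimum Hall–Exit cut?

Given cut capacity: 2 + 2 = 4.
Augment Hall→C1→Exit: bottleneck 2, flow now 2.
Augment Hall→C2→StairB→Exit: bottleneck 2, flow now 4.
No augmenting path remains; maximum flow = 4.
Cut capacity 4 equals the max flow, so it is a minimum cut.

Yes — it is a minimum cut (capacity 4).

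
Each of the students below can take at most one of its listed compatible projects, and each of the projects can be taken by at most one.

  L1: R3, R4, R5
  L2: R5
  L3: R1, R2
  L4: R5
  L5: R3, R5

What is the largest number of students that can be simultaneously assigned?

Unit-capacity flow: source→left, listed edges, right→sink; max matching = max flow.
Augmenting path L1→R3 (+1); matched 1.
Augmenting path L2→R5 (+1); matched 2.
Augmenting path L3→R1 (+1); matched 3.
Augmenting path L5→R3→L1→R4 (+1); matched 4.
No augmenting path remains; maximum matching = 4.
König certificate: {L1, L3, L5, R5} is a vertex cover of size 4 (every listed pair touches it), so no matching can be larger.

4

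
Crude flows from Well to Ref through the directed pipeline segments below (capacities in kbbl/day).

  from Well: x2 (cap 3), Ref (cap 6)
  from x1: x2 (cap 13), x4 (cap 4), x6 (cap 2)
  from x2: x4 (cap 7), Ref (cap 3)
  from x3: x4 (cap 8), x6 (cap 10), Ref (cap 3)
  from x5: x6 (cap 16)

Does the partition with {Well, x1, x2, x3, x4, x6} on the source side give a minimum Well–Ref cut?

Given cut capacity: 6 + 3 + 3 = 12.
Augment Well→Ref: bottleneck 6, flow now 6.
Augment Well→x2→Ref: bottleneck 3, flow now 9.
No augmenting path remains; maximum flow = 9.
In the residual graph, reachable from Well: {Well}.
Min-cut edges: Well→x2 (3), Well→Ref (6); capacity 3 + 6 = 9.
Cut capacity 12 exceeds the max flow 9, so it is not minimum.

No — its capacity is 12, but the minimum cut has capacity 9.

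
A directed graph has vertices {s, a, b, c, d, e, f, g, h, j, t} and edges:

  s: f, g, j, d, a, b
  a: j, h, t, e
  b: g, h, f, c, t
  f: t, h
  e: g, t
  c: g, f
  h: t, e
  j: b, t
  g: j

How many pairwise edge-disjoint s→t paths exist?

Assign every edge capacity 1; by Menger, the answer equals the max flow.
Path s→a→t (+1); total 1.
Path s→b→t (+1); total 2.
Path s→f→t (+1); total 3.
Path s→j→t (+1); total 4.
Path s→g→j→b→h→t (+1); total 5.
No residual s→t path; max flow = 5.
Certifying cut of size 5: {s→a, s→b, s→f, s→g, s→j}.

5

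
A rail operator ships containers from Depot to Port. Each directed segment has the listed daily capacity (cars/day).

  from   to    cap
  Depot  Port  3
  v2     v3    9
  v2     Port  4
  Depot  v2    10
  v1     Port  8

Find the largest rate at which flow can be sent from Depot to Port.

Augment Depot→Port: bottleneck 3, flow now 3.
Augment Depot→v2→Port: bottleneck 4, flow now 7.
No augmenting path remains; maximum flow = 7.
In the residual graph, reachable from Depot: {Depot, v2, v3}.
Min-cut edges: Depot→Port (3), v2→Port (4); capacity 3 + 4 = 7.
This cut is saturated, so no flow can exceed 7.

7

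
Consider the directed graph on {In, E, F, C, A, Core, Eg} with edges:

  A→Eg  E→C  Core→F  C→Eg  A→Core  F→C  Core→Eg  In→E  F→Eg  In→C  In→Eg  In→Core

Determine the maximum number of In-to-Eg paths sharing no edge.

Assign every edge capacity 1; by Menger, the answer equals the max flow.
Path In→Eg (+1); total 1.
Path In→C→Eg (+1); total 2.
Path In→Core→Eg (+1); total 3.
No residual In→Eg path; max flow = 3.
Certifying cut of size 3: {C→Eg, In→Core, In→Eg}.

3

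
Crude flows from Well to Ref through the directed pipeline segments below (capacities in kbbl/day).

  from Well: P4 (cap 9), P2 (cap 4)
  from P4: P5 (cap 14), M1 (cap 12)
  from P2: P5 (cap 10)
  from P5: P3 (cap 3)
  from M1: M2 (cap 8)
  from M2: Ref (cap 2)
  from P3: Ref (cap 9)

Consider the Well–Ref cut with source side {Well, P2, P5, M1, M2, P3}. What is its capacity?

20

Edges leaving {Well, P2, P5, M1, M2, P3}: Well→P4 (9), M2→Ref (2), P3→Ref (9).
Cut capacity = 9 + 2 + 9 = 20.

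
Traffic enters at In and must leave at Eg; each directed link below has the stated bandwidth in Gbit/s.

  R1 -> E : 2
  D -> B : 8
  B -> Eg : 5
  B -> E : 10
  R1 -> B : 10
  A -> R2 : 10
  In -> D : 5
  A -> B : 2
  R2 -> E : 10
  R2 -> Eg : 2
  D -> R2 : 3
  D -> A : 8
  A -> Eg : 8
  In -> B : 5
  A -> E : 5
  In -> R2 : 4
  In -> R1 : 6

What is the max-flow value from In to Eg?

Augment In→B→Eg: bottleneck 5, flow now 5.
Augment In→R2→Eg: bottleneck 2, flow now 7.
Augment In→D→A→Eg: bottleneck 5, flow now 12.
No augmenting path remains; maximum flow = 12.
In the residual graph, reachable from In: {In, R1, B, R2, E}.
Min-cut edges: In→D (5), B→Eg (5), R2→Eg (2); capacity 5 + 5 + 2 = 12.
This cut is saturated, so no flow can exceed 12.

12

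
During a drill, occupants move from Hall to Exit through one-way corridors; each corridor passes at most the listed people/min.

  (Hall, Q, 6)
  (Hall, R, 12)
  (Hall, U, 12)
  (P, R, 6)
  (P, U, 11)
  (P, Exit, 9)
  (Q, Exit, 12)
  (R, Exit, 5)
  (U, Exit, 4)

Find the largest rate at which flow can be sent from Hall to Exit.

Augment Hall→Q→Exit: bottleneck 6, flow now 6.
Augment Hall→R→Exit: bottleneck 5, flow now 11.
Augment Hall→U→Exit: bottleneck 4, flow now 15.
No augmenting path remains; maximum flow = 15.
In the residual graph, reachable from Hall: {Hall, R, U}.
Min-cut edges: Hall→Q (6), R→Exit (5), U→Exit (4); capacity 6 + 5 + 4 = 15.
This cut is saturated, so no flow can exceed 15.

15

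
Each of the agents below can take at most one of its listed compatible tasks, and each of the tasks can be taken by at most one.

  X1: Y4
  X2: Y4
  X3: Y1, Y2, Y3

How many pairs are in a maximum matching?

Unit-capacity flow: source→left, listed edges, right→sink; max matching = max flow.
Augmenting path X1→Y4 (+1); matched 1.
Augmenting path X3→Y1 (+1); matched 2.
No augmenting path remains; maximum matching = 2.
König certificate: {X3, Y4} is a vertex cover of size 2 (every listed pair touches it), so no matching can be larger.

2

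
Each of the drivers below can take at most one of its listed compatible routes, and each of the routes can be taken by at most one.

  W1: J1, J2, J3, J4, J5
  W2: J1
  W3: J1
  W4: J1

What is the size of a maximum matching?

Unit-capacity flow: source→left, listed edges, right→sink; max matching = max flow.
Augmenting path W1→J1 (+1); matched 1.
Augmenting path W2→J1→W1→J2 (+1); matched 2.
No augmenting path remains; maximum matching = 2.
König certificate: {W1, J1} is a vertex cover of size 2 (every listed pair touches it), so no matching can be larger.

2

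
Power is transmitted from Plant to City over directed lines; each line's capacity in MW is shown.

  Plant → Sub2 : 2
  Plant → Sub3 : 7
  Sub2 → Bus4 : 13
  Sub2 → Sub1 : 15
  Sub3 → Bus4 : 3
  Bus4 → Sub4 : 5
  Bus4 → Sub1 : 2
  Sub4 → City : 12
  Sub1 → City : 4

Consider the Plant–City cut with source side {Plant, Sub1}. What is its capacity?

13

Edges leaving {Plant, Sub1}: Plant→Sub2 (2), Plant→Sub3 (7), Sub1→City (4).
Cut capacity = 2 + 7 + 4 = 13.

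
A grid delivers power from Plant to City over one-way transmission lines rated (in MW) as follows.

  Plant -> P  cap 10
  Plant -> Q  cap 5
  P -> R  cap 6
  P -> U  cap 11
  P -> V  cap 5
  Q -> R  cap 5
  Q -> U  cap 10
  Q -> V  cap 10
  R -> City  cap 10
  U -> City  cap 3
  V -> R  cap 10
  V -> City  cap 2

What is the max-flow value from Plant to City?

Augment Plant→P→R→City: bottleneck 6, flow now 6.
Augment Plant→P→U→City: bottleneck 3, flow now 9.
Augment Plant→P→V→City: bottleneck 1, flow now 10.
Augment Plant→Q→R→City: bottleneck 4, flow now 14.
Augment Plant→Q→V→City: bottleneck 1, flow now 15.
No augmenting path remains; maximum flow = 15.
In the residual graph, reachable from Plant: {Plant}.
Min-cut edges: Plant→P (10), Plant→Q (5); capacity 10 + 5 = 15.
This cut is saturated, so no flow can exceed 15.

15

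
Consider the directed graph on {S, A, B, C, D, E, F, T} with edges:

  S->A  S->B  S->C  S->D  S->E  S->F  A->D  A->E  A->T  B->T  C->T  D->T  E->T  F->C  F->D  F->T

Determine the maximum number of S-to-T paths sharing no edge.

6

Assign every edge capacity 1; by Menger, the answer equals the max flow.
Path S→A→T (+1); total 1.
Path S→B→T (+1); total 2.
Path S→C→T (+1); total 3.
Path S→D→T (+1); total 4.
Path S→E→T (+1); total 5.
Path S→F→T (+1); total 6.
No residual S→T path; max flow = 6.
Certifying cut of size 6: {S→A, S→B, S→C, S→D, S→E, S→F}.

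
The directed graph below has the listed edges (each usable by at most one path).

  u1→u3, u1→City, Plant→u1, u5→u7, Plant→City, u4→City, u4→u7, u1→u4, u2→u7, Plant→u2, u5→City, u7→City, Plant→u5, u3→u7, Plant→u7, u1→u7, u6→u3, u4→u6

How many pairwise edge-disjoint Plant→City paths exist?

Assign every edge capacity 1; by Menger, the answer equals the max flow.
Path Plant→City (+1); total 1.
Path Plant→u1→City (+1); total 2.
Path Plant→u5→City (+1); total 3.
Path Plant→u7→City (+1); total 4.
No residual Plant→City path; max flow = 4.
Certifying cut of size 4: {Plant→City, Plant→u1, Plant→u5, u7→City}.

4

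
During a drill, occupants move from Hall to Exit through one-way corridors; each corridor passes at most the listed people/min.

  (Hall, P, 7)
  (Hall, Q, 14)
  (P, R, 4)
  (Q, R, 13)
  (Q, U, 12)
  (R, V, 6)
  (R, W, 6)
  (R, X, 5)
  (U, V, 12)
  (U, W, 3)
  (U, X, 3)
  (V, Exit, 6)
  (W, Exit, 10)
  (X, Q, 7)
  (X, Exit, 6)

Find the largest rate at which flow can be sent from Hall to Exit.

Augment Hall→P→R→V→Exit: bottleneck 4, flow now 4.
Augment Hall→Q→R→V→Exit: bottleneck 2, flow now 6.
Augment Hall→Q→R→W→Exit: bottleneck 6, flow now 12.
Augment Hall→Q→R→X→Exit: bottleneck 5, flow now 17.
Augment Hall→Q→U→W→Exit: bottleneck 1, flow now 18.
No augmenting path remains; maximum flow = 18.
In the residual graph, reachable from Hall: {Hall, P}.
Min-cut edges: Hall→Q (14), P→R (4); capacity 14 + 4 = 18.
This cut is saturated, so no flow can exceed 18.

18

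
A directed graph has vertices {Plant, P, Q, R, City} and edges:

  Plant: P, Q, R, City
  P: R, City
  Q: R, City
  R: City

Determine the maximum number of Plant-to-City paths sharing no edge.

Assign every edge capacity 1; by Menger, the answer equals the max flow.
Path Plant→City (+1); total 1.
Path Plant→P→City (+1); total 2.
Path Plant→Q→City (+1); total 3.
Path Plant→R→City (+1); total 4.
No residual Plant→City path; max flow = 4.
Certifying cut of size 4: {Plant→City, Plant→P, Plant→Q, Plant→R}.

4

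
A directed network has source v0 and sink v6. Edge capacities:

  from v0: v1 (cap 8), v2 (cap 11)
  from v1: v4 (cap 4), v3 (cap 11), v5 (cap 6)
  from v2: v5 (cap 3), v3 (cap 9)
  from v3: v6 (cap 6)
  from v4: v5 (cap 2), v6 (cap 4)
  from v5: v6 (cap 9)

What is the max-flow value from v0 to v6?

Augment v0→v1→v3→v6: bottleneck 6, flow now 6.
Augment v0→v1→v4→v6: bottleneck 2, flow now 8.
Augment v0→v2→v5→v6: bottleneck 3, flow now 11.
Augment v0→v2→v3→v1→v4→v6: bottleneck 2, flow now 13. (uses reverse residual edge)
Augment v0→v2→v3→v1→v5→v6: bottleneck 4, flow now 17. (uses reverse residual edge)
No augmenting path remains; maximum flow = 17.
In the residual graph, reachable from v0: {v0, v2, v3}.
Min-cut edges: v0→v1 (8), v2→v5 (3), v3→v6 (6); capacity 8 + 3 + 6 = 17.
This cut is saturated, so no flow can exceed 17.

17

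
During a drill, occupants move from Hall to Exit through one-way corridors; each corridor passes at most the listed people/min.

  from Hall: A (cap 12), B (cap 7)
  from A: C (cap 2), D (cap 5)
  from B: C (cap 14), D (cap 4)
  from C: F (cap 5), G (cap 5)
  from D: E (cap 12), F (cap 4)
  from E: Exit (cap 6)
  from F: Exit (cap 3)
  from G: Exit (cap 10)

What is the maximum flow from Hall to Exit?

14

Augment Hall→A→C→F→Exit: bottleneck 2, flow now 2.
Augment Hall→A→D→E→Exit: bottleneck 5, flow now 7.
Augment Hall→B→C→F→Exit: bottleneck 1, flow now 8.
Augment Hall→B→C→G→Exit: bottleneck 5, flow now 13.
Augment Hall→B→D→E→Exit: bottleneck 1, flow now 14.
No augmenting path remains; maximum flow = 14.
In the residual graph, reachable from Hall: {Hall, A}.
Min-cut edges: Hall→B (7), A→C (2), A→D (5); capacity 7 + 2 + 5 = 14.
This cut is saturated, so no flow can exceed 14.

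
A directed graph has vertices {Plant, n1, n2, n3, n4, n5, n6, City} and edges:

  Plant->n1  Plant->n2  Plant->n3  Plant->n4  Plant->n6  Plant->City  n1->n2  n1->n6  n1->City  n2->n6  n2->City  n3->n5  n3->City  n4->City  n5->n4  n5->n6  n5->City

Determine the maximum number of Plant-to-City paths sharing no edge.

5

Assign every edge capacity 1; by Menger, the answer equals the max flow.
Path Plant→City (+1); total 1.
Path Plant→n1→City (+1); total 2.
Path Plant→n2→City (+1); total 3.
Path Plant→n3→City (+1); total 4.
Path Plant→n4→City (+1); total 5.
No residual Plant→City path; max flow = 5.
Certifying cut of size 5: {Plant→City, Plant→n1, Plant→n2, Plant→n3, Plant→n4}.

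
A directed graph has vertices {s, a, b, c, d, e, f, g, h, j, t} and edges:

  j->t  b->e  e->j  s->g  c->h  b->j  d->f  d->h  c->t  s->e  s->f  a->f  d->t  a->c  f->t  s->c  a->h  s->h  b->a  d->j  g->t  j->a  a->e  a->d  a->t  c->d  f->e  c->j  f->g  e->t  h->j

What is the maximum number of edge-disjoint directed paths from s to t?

5

Assign every edge capacity 1; by Menger, the answer equals the max flow.
Path s→c→t (+1); total 1.
Path s→e→t (+1); total 2.
Path s→f→t (+1); total 3.
Path s→g→t (+1); total 4.
Path s→h→j→t (+1); total 5.
No residual s→t path; max flow = 5.
Certifying cut of size 5: {s→c, s→e, s→f, s→g, s→h}.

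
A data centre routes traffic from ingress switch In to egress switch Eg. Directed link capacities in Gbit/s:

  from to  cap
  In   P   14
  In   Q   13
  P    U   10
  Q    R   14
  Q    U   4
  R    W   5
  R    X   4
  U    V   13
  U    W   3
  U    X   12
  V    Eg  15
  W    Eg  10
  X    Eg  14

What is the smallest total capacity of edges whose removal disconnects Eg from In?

23

Augment In→P→U→V→Eg: bottleneck 10, flow now 10.
Augment In→Q→R→W→Eg: bottleneck 5, flow now 15.
Augment In→Q→R→X→Eg: bottleneck 4, flow now 19.
Augment In→Q→U→V→Eg: bottleneck 3, flow now 22.
Augment In→Q→U→W→Eg: bottleneck 1, flow now 23.
No augmenting path remains; maximum flow = 23.
By max-flow min-cut, the minimum cut capacity equals the max flow.
In the residual graph, reachable from In: {In, P}.
Min-cut edges: In→Q (13), P→U (10); capacity 13 + 10 = 23.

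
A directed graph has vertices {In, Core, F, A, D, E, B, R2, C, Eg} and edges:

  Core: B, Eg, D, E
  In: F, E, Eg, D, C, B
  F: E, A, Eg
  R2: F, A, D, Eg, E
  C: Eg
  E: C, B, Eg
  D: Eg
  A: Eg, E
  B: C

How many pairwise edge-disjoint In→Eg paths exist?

Assign every edge capacity 1; by Menger, the answer equals the max flow.
Path In→Eg (+1); total 1.
Path In→F→Eg (+1); total 2.
Path In→D→Eg (+1); total 3.
Path In→E→Eg (+1); total 4.
Path In→C→Eg (+1); total 5.
No residual In→Eg path; max flow = 5.
Certifying cut of size 5: {C→Eg, In→D, In→E, In→Eg, In→F}.

5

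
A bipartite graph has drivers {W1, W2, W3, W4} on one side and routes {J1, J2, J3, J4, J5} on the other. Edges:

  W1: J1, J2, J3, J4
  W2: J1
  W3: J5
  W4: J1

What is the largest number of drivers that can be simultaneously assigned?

Unit-capacity flow: source→left, listed edges, right→sink; max matching = max flow.
Augmenting path W1→J1 (+1); matched 1.
Augmenting path W3→J5 (+1); matched 2.
Augmenting path W2→J1→W1→J2 (+1); matched 3.
No augmenting path remains; maximum matching = 3.
König certificate: {W1, W3, J1} is a vertex cover of size 3 (every listed pair touches it), so no matching can be larger.

3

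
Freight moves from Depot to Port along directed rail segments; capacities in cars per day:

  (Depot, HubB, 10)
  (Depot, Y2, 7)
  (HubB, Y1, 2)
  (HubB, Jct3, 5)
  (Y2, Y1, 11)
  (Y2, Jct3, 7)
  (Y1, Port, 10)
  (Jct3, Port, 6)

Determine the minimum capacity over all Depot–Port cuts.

Augment Depot→HubB→Y1→Port: bottleneck 2, flow now 2.
Augment Depot→HubB→Jct3→Port: bottleneck 5, flow now 7.
Augment Depot→Y2→Y1→Port: bottleneck 7, flow now 14.
No augmenting path remains; maximum flow = 14.
By max-flow min-cut, the minimum cut capacity equals the max flow.
In the residual graph, reachable from Depot: {Depot, HubB}.
Min-cut edges: Depot→Y2 (7), HubB→Y1 (2), HubB→Jct3 (5); capacity 7 + 2 + 5 = 14.

14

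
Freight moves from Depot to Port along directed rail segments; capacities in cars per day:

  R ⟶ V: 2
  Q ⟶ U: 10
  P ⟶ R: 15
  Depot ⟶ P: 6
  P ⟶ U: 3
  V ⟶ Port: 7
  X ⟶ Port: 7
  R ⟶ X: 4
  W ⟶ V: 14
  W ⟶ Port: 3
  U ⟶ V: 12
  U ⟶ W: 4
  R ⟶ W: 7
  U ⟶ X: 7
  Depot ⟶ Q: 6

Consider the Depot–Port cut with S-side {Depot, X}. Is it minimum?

No — its capacity is 19, but the minimum cut has capacity 12.

Given cut capacity: 6 + 6 + 7 = 19.
Augment Depot→P→R→V→Port: bottleneck 2, flow now 2.
Augment Depot→P→R→W→Port: bottleneck 3, flow now 5.
Augment Depot→P→R→X→Port: bottleneck 1, flow now 6.
Augment Depot→Q→U→V→Port: bottleneck 5, flow now 11.
Augment Depot→Q→U→X→Port: bottleneck 1, flow now 12.
No augmenting path remains; maximum flow = 12.
In the residual graph, reachable from Depot: {Depot}.
Min-cut edges: Depot→P (6), Depot→Q (6); capacity 6 + 6 = 12.
Cut capacity 19 exceeds the max flow 12, so it is not minimum.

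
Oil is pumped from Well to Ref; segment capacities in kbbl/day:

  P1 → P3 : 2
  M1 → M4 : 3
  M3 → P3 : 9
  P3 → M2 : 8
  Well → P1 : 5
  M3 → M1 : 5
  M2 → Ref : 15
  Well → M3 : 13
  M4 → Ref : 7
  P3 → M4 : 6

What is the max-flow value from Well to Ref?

14

Augment Well→M3→M1→M4→Ref: bottleneck 3, flow now 3.
Augment Well→M3→P3→M2→Ref: bottleneck 8, flow now 11.
Augment Well→M3→P3→M4→Ref: bottleneck 1, flow now 12.
Augment Well→P1→P3→M4→Ref: bottleneck 2, flow now 14.
No augmenting path remains; maximum flow = 14.
In the residual graph, reachable from Well: {Well, M3, P1, M1}.
Min-cut edges: M3→P3 (9), P1→P3 (2), M1→M4 (3); capacity 9 + 2 + 3 = 14.
This cut is saturated, so no flow can exceed 14.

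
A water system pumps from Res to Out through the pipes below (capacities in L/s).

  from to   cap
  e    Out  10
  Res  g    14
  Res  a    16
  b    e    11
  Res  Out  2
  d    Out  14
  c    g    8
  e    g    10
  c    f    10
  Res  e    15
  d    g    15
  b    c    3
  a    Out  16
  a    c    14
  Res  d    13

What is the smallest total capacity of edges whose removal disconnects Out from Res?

41

Augment Res→Out: bottleneck 2, flow now 2.
Augment Res→a→Out: bottleneck 16, flow now 18.
Augment Res→d→Out: bottleneck 13, flow now 31.
Augment Res→e→Out: bottleneck 10, flow now 41.
No augmenting path remains; maximum flow = 41.
By max-flow min-cut, the minimum cut capacity equals the max flow.
In the residual graph, reachable from Res: {Res, e, g}.
Min-cut edges: Res→a (16), Res→d (13), Res→Out (2), e→Out (10); capacity 16 + 13 + 2 + 10 = 41.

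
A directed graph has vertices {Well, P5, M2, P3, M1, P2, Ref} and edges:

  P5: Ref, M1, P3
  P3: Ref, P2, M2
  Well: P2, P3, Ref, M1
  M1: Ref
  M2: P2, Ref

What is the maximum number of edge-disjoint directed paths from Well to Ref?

3

Assign every edge capacity 1; by Menger, the answer equals the max flow.
Path Well→Ref (+1); total 1.
Path Well→P3→Ref (+1); total 2.
Path Well→M1→Ref (+1); total 3.
No residual Well→Ref path; max flow = 3.
Certifying cut of size 3: {Well→M1, Well→P3, Well→Ref}.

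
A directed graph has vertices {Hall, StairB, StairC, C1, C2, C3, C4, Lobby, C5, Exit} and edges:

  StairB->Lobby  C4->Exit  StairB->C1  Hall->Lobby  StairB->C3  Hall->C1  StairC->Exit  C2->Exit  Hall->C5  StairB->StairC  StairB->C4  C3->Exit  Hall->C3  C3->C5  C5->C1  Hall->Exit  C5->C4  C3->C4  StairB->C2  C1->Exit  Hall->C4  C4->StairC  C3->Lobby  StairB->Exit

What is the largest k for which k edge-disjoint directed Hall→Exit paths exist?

Assign every edge capacity 1; by Menger, the answer equals the max flow.
Path Hall→Exit (+1); total 1.
Path Hall→C1→Exit (+1); total 2.
Path Hall→C3→Exit (+1); total 3.
Path Hall→C4→Exit (+1); total 4.
Path Hall→C5→C4→StairC→Exit (+1); total 5.
No residual Hall→Exit path; max flow = 5.
Certifying cut of size 5: {Hall→C1, Hall→C3, Hall→C4, Hall→C5, Hall→Exit}.

5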